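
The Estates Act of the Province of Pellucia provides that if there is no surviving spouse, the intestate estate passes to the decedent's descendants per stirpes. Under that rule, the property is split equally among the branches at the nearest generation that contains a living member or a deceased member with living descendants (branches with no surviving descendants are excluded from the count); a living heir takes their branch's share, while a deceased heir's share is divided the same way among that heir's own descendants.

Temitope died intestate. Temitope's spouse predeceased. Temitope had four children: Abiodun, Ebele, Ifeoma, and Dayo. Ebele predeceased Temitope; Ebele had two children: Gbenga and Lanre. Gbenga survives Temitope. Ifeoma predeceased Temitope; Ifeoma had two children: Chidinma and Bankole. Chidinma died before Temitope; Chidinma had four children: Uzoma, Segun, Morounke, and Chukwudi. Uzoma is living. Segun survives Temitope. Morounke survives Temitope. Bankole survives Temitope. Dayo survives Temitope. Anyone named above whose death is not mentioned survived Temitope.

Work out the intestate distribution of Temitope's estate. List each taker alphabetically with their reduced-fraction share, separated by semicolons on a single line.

Abiodun 1/4; Bankole 1/8; Chukwudi 1/32; Dayo 1/4; Gbenga 1/8; Lanre 1/8; Morounke 1/32; Segun 1/32; Uzoma 1/32

There is no surviving spouse, so the entire estate passes to Temitope's descendants per stirpes.
The estate is divided into 4 equal shares of 1/4 among Abiodun, Ebele, Ifeoma, Dayo.
Abiodun is living and takes 1/4.
Ebele predeceased; the 1/4 allotted to Ebele's branch passes to Ebele's issue by representation.
The 1/4 is divided into 2 equal shares of 1/8 among Gbenga, Lanre.
Gbenga is living and takes 1/8.
Lanre is living and takes 1/8.
Ifeoma predeceased; the 1/4 allotted to Ifeoma's branch passes to Ifeoma's issue by representation.
The 1/4 is divided into 2 equal shares of 1/8 among Chidinma, Bankole.
Chidinma predeceased; the 1/8 allotted to Chidinma's branch passes to Chidinma's issue by representation.
The 1/8 is divided into 4 equal shares of 1/32 among Uzoma, Segun, Morounke, Chukwudi.
Uzoma is living and takes 1/32.
Segun is living and takes 1/32.
Morounke is living and takes 1/32.
Chukwudi is living and takes 1/32.
Bankole is living and takes 1/8.
Dayo is living and takes 1/4.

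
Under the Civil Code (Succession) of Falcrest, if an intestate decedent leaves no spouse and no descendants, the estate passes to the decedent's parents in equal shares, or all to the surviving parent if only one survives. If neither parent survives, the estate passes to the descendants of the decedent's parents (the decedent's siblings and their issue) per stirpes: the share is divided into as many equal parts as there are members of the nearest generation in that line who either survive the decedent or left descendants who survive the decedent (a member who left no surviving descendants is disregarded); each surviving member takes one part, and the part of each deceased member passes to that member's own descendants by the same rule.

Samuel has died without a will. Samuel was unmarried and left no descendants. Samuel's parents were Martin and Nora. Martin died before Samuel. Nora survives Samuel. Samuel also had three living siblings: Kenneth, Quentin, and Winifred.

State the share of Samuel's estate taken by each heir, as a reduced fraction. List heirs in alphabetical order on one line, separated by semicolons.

Nora 1

Only one parent, Nora, survives, so Nora takes the entire estate. The siblings take nothing because a surviving parent has priority.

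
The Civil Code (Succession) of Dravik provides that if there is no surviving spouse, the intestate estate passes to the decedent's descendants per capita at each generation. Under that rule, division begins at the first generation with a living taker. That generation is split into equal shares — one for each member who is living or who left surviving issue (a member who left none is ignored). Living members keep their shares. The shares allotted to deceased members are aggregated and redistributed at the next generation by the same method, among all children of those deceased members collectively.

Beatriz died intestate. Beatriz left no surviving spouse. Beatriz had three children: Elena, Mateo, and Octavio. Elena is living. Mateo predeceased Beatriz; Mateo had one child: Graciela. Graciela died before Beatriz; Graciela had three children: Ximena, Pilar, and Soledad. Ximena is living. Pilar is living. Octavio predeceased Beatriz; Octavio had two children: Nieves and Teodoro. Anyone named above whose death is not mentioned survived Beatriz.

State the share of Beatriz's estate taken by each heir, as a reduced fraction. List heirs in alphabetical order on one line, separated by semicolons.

There is no surviving spouse, so the entire estate passes to Beatriz's descendants per capita at each generation.
At generation 1 (Elena, Mateo, Octavio) there are 3 shares of (1)/3 = 1/3 each.
Living: Elena — each takes 1/3.
Deceased: Mateo and Octavio. Their combined 2/3 is pooled and carried to generation 2.
At generation 2 (Graciela, Nieves, Teodoro) there are 3 shares of (2/3)/3 = 2/9 each.
Living: Nieves and Teodoro — each takes 2/9.
Deceased: Graciela. That 2/9 share is carried to generation 3.
At generation 3 (Ximena, Pilar, Soledad) there are 3 shares of (2/9)/3 = 2/27 each.
Living: Ximena, Pilar, and Soledad — each takes 2/27.

Elena 1/3; Nieves 2/9; Pilar 2/27; Soledad 2/27; Teodoro 2/9; Ximena 2/27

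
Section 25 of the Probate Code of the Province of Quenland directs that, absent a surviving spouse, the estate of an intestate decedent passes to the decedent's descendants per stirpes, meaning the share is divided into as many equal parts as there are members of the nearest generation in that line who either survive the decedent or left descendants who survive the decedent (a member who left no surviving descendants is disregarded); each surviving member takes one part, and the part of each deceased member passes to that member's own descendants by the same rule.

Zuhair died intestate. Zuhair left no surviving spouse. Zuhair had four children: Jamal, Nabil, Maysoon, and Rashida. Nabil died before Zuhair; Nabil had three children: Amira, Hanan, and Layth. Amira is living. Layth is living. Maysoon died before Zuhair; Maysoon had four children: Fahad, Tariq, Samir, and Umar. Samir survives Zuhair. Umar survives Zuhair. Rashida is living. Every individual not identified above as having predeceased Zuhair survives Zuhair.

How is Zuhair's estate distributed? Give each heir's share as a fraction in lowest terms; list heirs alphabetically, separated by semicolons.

There is no surviving spouse, so the entire estate passes to Zuhair's descendants per stirpes.
The estate is divided into 4 equal shares of 1/4 among Jamal, Nabil, Maysoon, Rashida.
Jamal is living and takes 1/4.
Nabil predeceased; the 1/4 allotted to Nabil's branch passes to Nabil's issue by representation.
The 1/4 is divided into 3 equal shares of 1/12 among Amira, Hanan, Layth.
Amira is living and takes 1/12.
Hanan is living and takes 1/12.
Layth is living and takes 1/12.
Maysoon predeceased; the 1/4 allotted to Maysoon's branch passes to Maysoon's issue by representation.
The 1/4 is divided into 4 equal shares of 1/16 among Fahad, Tariq, Samir, Umar.
Fahad is living and takes 1/16.
Tariq is living and takes 1/16.
Samir is living and takes 1/16.
Umar is living and takes 1/16.
Rashida is living and takes 1/4.

Amira 1/12; Fahad 1/16; Hanan 1/12; Jamal 1/4; Layth 1/12; Rashida 1/4; Samir 1/16; Tariq 1/16; Umar 1/16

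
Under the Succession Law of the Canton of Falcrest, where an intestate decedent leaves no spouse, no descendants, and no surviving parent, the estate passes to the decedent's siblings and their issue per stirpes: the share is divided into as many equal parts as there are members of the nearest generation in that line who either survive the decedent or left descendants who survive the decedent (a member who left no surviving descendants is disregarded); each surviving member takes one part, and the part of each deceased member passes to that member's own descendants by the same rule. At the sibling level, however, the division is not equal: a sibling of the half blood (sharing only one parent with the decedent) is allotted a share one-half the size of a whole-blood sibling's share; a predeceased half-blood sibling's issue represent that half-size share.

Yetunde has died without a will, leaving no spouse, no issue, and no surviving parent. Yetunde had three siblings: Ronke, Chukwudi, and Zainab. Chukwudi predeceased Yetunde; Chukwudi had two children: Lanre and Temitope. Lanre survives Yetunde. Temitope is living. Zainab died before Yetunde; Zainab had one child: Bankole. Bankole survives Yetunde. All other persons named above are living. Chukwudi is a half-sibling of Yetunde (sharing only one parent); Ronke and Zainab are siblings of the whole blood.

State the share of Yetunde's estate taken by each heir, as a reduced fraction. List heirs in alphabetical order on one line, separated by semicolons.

Bankole 2/5; Lanre 1/10; Ronke 2/5; Temitope 1/10

No spouse, descendants, or parent survives, so the estate passes to Yetunde's siblings per stirpes.
Half-blood siblings count for one-half the weight of whole-blood siblings at the initial division.
Dividing 1 in proportion to weights (total weight 5/2): Ronke (weight 1) → 2/5; Chukwudi (weight 1/2) → 1/5; Zainab (weight 1) → 2/5.
Ronke is living and takes 2/5.
Chukwudi predeceased; the 1/5 allotted to Chukwudi's branch passes to Chukwudi's issue by representation.
The 1/5 is divided into 2 equal shares of 1/10 among Lanre, Temitope.
Lanre is living and takes 1/10.
Temitope is living and takes 1/10.
Zainab predeceased; the 2/5 allotted to Zainab's branch passes to Zainab's issue by representation.
Bankole is the sole taker at this level and receives the full 2/5.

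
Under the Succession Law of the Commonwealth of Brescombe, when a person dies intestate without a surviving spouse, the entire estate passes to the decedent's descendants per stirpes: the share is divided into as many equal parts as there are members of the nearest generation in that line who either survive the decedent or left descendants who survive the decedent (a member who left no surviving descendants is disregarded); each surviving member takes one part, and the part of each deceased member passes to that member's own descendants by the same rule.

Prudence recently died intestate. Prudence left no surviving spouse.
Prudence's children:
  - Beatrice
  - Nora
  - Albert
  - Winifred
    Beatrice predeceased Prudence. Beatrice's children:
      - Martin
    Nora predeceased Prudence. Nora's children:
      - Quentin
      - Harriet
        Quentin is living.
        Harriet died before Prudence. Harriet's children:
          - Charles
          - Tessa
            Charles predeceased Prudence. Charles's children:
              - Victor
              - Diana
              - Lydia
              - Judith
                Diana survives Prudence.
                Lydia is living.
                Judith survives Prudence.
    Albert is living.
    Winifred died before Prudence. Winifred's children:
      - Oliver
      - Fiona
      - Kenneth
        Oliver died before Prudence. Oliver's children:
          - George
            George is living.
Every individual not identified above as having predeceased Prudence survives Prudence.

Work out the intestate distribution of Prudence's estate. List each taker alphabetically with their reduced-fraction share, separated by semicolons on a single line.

Albert 1/4; Diana 1/64; Fiona 1/12; George 1/12; Judith 1/64; Kenneth 1/12; Lydia 1/64; Martin 1/4; Quentin 1/8; Tessa 1/16; Victor 1/64

There is no surviving spouse, so the entire estate passes to Prudence's descendants per stirpes.
The estate is divided into 4 equal shares of 1/4 among Beatrice, Nora, Albert, Winifred.
Beatrice predeceased; the 1/4 allotted to Beatrice's branch passes to Beatrice's issue by representation.
Martin is the sole taker at this level and receives the full 1/4.
Nora predeceased; the 1/4 allotted to Nora's branch passes to Nora's issue by representation.
The 1/4 is divided into 2 equal shares of 1/8 among Quentin, Harriet.
Quentin is living and takes 1/8.
Harriet predeceased; the 1/8 allotted to Harriet's branch passes to Harriet's issue by representation.
The 1/8 is divided into 2 equal shares of 1/16 among Charles, Tessa.
Charles predeceased; the 1/16 allotted to Charles's branch passes to Charles's issue by representation.
The 1/16 is divided into 4 equal shares of 1/64 among Victor, Diana, Lydia, Judith.
Victor is living and takes 1/64.
Diana is living and takes 1/64.
Lydia is living and takes 1/64.
Judith is living and takes 1/64.
Tessa is living and takes 1/16.
Albert is living and takes 1/4.
Winifred predeceased; the 1/4 allotted to Winifred's branch passes to Winifred's issue by representation.
The 1/4 is divided into 3 equal shares of 1/12 among Oliver, Fiona, Kenneth.
Oliver predeceased; the 1/12 allotted to Oliver's branch passes to Oliver's issue by representation.
George is the sole taker at this level and receives the full 1/12.
Fiona is living and takes 1/12.
Kenneth is living and takes 1/12.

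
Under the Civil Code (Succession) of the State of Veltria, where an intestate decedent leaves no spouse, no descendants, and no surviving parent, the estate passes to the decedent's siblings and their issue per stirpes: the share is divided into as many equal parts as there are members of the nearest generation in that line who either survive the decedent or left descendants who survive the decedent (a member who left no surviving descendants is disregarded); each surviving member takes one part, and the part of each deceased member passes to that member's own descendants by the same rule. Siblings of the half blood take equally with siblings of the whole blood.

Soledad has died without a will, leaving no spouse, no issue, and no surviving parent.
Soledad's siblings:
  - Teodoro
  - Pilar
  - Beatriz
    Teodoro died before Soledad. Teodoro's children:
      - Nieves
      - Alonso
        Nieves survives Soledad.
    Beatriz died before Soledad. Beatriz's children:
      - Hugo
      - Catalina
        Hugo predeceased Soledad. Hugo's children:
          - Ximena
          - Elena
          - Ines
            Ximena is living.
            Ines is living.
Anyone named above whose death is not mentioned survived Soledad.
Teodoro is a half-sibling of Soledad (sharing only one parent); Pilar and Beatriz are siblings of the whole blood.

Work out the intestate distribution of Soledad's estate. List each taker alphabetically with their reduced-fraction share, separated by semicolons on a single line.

Alonso 1/6; Catalina 1/6; Elena 1/18; Ines 1/18; Nieves 1/6; Pilar 1/3; Ximena 1/18

No spouse, descendants, or parent survives, so the estate passes to Soledad's siblings per stirpes.
Half-blood and whole-blood siblings take equally under the stated rule.
The estate is divided into 3 equal shares of 1/3 among Teodoro, Pilar, Beatriz.
Teodoro predeceased; the 1/3 allotted to Teodoro's branch passes to Teodoro's issue by representation.
The 1/3 is divided into 2 equal shares of 1/6 among Nieves, Alonso.
Nieves is living and takes 1/6.
Alonso is living and takes 1/6.
Pilar is living and takes 1/3.
Beatriz predeceased; the 1/3 allotted to Beatriz's branch passes to Beatriz's issue by representation.
The 1/3 is divided into 2 equal shares of 1/6 among Hugo, Catalina.
Hugo predeceased; the 1/6 allotted to Hugo's branch passes to Hugo's issue by representation.
The 1/6 is divided into 3 equal shares of 1/18 among Ximena, Elena, Ines.
Ximena is living and takes 1/18.
Elena is living and takes 1/18.
Ines is living and takes 1/18.
Catalina is living and takes 1/6.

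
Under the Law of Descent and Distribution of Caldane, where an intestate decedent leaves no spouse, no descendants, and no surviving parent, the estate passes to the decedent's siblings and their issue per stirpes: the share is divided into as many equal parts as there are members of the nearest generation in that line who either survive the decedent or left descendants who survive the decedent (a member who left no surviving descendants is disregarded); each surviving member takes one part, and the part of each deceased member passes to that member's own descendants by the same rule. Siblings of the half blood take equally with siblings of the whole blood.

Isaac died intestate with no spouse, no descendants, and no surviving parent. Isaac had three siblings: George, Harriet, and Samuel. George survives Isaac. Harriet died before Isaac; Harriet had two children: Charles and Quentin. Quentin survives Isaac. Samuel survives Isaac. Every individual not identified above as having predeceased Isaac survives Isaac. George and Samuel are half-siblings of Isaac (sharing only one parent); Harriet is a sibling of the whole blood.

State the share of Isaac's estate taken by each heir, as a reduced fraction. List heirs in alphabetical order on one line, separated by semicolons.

Charles 1/6; George 1/3; Quentin 1/6; Samuel 1/3

No spouse, descendants, or parent survives, so the estate passes to Isaac's siblings per stirpes.
Half-blood and whole-blood siblings take equally under the stated rule.
The estate is divided into 3 equal shares of 1/3 among George, Harriet, Samuel.
George is living and takes 1/3.
Harriet predeceased; the 1/3 allotted to Harriet's branch passes to Harriet's issue by representation.
The 1/3 is divided into 2 equal shares of 1/6 among Charles, Quentin.
Charles is living and takes 1/6.
Quentin is living and takes 1/6.
Samuel is living and takes 1/3.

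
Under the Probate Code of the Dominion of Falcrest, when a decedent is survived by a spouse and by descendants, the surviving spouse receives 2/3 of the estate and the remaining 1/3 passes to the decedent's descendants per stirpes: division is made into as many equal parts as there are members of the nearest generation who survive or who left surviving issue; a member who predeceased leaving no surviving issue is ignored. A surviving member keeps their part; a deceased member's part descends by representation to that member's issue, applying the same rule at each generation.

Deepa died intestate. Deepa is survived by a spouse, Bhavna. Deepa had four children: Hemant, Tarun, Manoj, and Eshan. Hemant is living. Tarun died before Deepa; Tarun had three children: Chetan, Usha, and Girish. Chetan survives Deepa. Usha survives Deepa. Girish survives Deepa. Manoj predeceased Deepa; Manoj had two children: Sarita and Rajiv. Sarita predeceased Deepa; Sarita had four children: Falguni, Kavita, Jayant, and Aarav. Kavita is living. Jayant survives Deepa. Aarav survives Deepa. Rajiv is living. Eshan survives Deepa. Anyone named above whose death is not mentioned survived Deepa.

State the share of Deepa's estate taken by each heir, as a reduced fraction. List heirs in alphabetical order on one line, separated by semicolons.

Aarav 1/96; Bhavna 2/3; Chetan 1/36; Eshan 1/12; Falguni 1/96; Girish 1/36; Hemant 1/12; Jayant 1/96; Kavita 1/96; Rajiv 1/24; Usha 1/36

Bhavna, as surviving spouse, takes 2/3.
The remaining 1/3 passes to Deepa's descendants per stirpes.
The 1/3 is divided into 4 equal shares of 1/12 among Hemant, Tarun, Manoj, Eshan.
Hemant is living and takes 1/12.
Tarun predeceased; the 1/12 allotted to Tarun's branch passes to Tarun's issue by representation.
The 1/12 is divided into 3 equal shares of 1/36 among Chetan, Usha, Girish.
Chetan is living and takes 1/36.
Usha is living and takes 1/36.
Girish is living and takes 1/36.
Manoj predeceased; the 1/12 allotted to Manoj's branch passes to Manoj's issue by representation.
The 1/12 is divided into 2 equal shares of 1/24 among Sarita, Rajiv.
Sarita predeceased; the 1/24 allotted to Sarita's branch passes to Sarita's issue by representation.
The 1/24 is divided into 4 equal shares of 1/96 among Falguni, Kavita, Jayant, Aarav.
Falguni is living and takes 1/96.
Kavita is living and takes 1/96.
Jayant is living and takes 1/96.
Aarav is living and takes 1/96.
Rajiv is living and takes 1/24.
Eshan is living and takes 1/12.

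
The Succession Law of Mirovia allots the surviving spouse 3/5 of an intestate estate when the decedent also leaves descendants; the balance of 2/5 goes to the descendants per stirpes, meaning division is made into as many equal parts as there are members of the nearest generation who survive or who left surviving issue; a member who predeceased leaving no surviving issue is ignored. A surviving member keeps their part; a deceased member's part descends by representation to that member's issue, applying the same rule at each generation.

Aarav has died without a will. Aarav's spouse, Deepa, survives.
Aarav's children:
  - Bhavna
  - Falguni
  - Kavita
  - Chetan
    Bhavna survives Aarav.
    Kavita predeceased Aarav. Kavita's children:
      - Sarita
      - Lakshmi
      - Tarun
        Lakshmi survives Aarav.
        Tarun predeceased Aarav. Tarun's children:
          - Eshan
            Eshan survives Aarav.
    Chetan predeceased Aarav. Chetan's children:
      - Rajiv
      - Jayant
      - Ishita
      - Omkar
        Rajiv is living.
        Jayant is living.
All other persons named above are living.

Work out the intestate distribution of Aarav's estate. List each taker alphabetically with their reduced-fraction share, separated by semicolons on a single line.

Bhavna 1/10; Deepa 3/5; Eshan 1/30; Falguni 1/10; Ishita 1/40; Jayant 1/40; Lakshmi 1/30; Omkar 1/40; Rajiv 1/40; Sarita 1/30

Deepa, as surviving spouse, takes 3/5.
The remaining 2/5 passes to Aarav's descendants per stirpes.
The 2/5 is divided into 4 equal shares of 1/10 among Bhavna, Falguni, Kavita, Chetan.
Bhavna is living and takes 1/10.
Falguni is living and takes 1/10.
Kavita predeceased; the 1/10 allotted to Kavita's branch passes to Kavita's issue by representation.
The 1/10 is divided into 3 equal shares of 1/30 among Sarita, Lakshmi, Tarun.
Sarita is living and takes 1/30.
Lakshmi is living and takes 1/30.
Tarun predeceased; the 1/30 allotted to Tarun's branch passes to Tarun's issue by representation.
Eshan is the sole taker at this level and receives the full 1/30.
Chetan predeceased; the 1/10 allotted to Chetan's branch passes to Chetan's issue by representation.
The 1/10 is divided into 4 equal shares of 1/40 among Rajiv, Jayant, Ishita, Omkar.
Rajiv is living and takes 1/40.
Jayant is living and takes 1/40.
Ishita is living and takes 1/40.
Omkar is living and takes 1/40.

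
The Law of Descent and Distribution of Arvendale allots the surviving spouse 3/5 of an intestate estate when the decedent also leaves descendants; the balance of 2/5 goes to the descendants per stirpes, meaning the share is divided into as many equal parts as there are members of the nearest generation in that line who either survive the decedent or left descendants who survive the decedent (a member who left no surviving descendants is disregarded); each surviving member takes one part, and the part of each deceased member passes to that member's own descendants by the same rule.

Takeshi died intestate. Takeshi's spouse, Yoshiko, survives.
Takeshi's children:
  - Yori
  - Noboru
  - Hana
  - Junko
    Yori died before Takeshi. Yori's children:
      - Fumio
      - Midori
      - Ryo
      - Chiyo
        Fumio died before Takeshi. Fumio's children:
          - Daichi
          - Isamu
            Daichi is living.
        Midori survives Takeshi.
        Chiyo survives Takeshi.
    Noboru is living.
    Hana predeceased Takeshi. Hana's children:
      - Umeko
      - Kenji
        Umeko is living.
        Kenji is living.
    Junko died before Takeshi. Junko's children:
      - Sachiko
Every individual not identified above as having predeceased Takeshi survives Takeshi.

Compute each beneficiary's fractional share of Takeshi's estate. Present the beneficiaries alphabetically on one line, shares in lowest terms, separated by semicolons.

Chiyo 1/40; Daichi 1/80; Isamu 1/80; Kenji 1/20; Midori 1/40; Noboru 1/10; Ryo 1/40; Sachiko 1/10; Umeko 1/20; Yoshiko 3/5

Yoshiko, as surviving spouse, takes 3/5.
The remaining 2/5 passes to Takeshi's descendants per stirpes.
The 2/5 is divided into 4 equal shares of 1/10 among Yori, Noboru, Hana, Junko.
Yori predeceased; the 1/10 allotted to Yori's branch passes to Yori's issue by representation.
The 1/10 is divided into 4 equal shares of 1/40 among Fumio, Midori, Ryo, Chiyo.
Fumio predeceased; the 1/40 allotted to Fumio's branch passes to Fumio's issue by representation.
The 1/40 is divided into 2 equal shares of 1/80 among Daichi, Isamu.
Daichi is living and takes 1/80.
Isamu is living and takes 1/80.
Midori is living and takes 1/40.
Ryo is living and takes 1/40.
Chiyo is living and takes 1/40.
Noboru is living and takes 1/10.
Hana predeceased; the 1/10 allotted to Hana's branch passes to Hana's issue by representation.
The 1/10 is divided into 2 equal shares of 1/20 among Umeko, Kenji.
Umeko is living and takes 1/20.
Kenji is living and takes 1/20.
Junko predeceased; the 1/10 allotted to Junko's branch passes to Junko's issue by representation.
Sachiko is the sole taker at this level and receives the full 1/10.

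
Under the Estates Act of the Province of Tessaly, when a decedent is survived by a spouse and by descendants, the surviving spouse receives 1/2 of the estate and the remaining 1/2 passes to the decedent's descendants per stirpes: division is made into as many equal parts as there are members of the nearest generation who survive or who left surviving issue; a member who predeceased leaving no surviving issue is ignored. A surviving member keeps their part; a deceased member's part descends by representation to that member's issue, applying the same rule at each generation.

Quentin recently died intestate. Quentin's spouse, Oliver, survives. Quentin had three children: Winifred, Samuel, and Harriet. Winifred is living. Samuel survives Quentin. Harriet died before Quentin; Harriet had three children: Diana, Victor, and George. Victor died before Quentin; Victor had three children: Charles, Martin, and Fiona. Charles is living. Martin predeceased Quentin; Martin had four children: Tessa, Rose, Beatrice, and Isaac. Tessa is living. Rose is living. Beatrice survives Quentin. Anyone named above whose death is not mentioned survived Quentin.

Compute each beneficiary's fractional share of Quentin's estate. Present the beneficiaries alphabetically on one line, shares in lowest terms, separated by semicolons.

Oliver, as surviving spouse, takes 1/2.
The remaining 1/2 passes to Quentin's descendants per stirpes.
The 1/2 is divided into 3 equal shares of 1/6 among Winifred, Samuel, Harriet.
Winifred is living and takes 1/6.
Samuel is living and takes 1/6.
Harriet predeceased; the 1/6 allotted to Harriet's branch passes to Harriet's issue by representation.
The 1/6 is divided into 3 equal shares of 1/18 among Diana, Victor, George.
Diana is living and takes 1/18.
Victor predeceased; the 1/18 allotted to Victor's branch passes to Victor's issue by representation.
The 1/18 is divided into 3 equal shares of 1/54 among Charles, Martin, Fiona.
Charles is living and takes 1/54.
Martin predeceased; the 1/54 allotted to Martin's branch passes to Martin's issue by representation.
The 1/54 is divided into 4 equal shares of 1/216 among Tessa, Rose, Beatrice, Isaac.
Tessa is living and takes 1/216.
Rose is living and takes 1/216.
Beatrice is living and takes 1/216.
Isaac is living and takes 1/216.
Fiona is living and takes 1/54.
George is living and takes 1/18.

Beatrice 1/216; Charles 1/54; Diana 1/18; Fiona 1/54; George 1/18; Isaac 1/216; Oliver 1/2; Rose 1/216; Samuel 1/6; Tessa 1/216; Winifred 1/6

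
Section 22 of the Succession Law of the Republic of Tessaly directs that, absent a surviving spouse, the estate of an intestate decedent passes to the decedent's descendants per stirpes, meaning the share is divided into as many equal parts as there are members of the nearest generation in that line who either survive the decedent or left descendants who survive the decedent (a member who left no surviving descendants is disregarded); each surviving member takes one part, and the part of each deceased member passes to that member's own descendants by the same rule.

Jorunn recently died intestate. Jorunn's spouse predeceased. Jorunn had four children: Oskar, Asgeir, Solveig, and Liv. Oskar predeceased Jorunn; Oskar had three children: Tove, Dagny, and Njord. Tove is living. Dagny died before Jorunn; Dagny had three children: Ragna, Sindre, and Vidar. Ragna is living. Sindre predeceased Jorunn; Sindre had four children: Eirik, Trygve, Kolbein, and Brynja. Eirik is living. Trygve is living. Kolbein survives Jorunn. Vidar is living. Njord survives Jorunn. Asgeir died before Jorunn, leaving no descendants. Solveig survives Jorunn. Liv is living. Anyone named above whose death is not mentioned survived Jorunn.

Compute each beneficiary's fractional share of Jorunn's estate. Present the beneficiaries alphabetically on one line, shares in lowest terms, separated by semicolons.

There is no surviving spouse, so the entire estate passes to Jorunn's descendants per stirpes.
Asgeir left no surviving issue, so that branch lapses and is disregarded.
The estate is divided into 3 equal shares of 1/3 among Oskar, Solveig, Liv.
Oskar predeceased; the 1/3 allotted to Oskar's branch passes to Oskar's issue by representation.
The 1/3 is divided into 3 equal shares of 1/9 among Tove, Dagny, Njord.
Tove is living and takes 1/9.
Dagny predeceased; the 1/9 allotted to Dagny's branch passes to Dagny's issue by representation.
The 1/9 is divided into 3 equal shares of 1/27 among Ragna, Sindre, Vidar.
Ragna is living and takes 1/27.
Sindre predeceased; the 1/27 allotted to Sindre's branch passes to Sindre's issue by representation.
The 1/27 is divided into 4 equal shares of 1/108 among Eirik, Trygve, Kolbein, Brynja.
Eirik is living and takes 1/108.
Trygve is living and takes 1/108.
Kolbein is living and takes 1/108.
Brynja is living and takes 1/108.
Vidar is living and takes 1/27.
Njord is living and takes 1/9.
Solveig is living and takes 1/3.
Liv is living and takes 1/3.

Brynja 1/108; Eirik 1/108; Kolbein 1/108; Liv 1/3; Njord 1/9; Ragna 1/27; Solveig 1/3; Tove 1/9; Trygve 1/108; Vidar 1/27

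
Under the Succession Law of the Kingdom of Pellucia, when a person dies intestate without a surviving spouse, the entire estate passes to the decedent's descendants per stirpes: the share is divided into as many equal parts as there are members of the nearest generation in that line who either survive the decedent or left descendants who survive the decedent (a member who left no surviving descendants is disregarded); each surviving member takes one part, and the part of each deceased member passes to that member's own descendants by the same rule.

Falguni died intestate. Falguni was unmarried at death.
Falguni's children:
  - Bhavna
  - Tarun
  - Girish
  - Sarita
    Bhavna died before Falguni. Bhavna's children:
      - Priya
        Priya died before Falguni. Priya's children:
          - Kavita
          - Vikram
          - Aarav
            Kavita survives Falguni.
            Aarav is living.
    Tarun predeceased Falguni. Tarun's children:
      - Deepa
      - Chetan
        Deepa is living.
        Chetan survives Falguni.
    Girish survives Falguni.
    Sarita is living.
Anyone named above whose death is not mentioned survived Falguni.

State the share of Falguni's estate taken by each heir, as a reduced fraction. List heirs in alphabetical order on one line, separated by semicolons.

Aarav 1/12; Chetan 1/8; Deepa 1/8; Girish 1/4; Kavita 1/12; Sarita 1/4; Vikram 1/12

There is no surviving spouse, so the entire estate passes to Falguni's descendants per stirpes.
The estate is divided into 4 equal shares of 1/4 among Bhavna, Tarun, Girish, Sarita.
Bhavna predeceased; the 1/4 allotted to Bhavna's branch passes to Bhavna's issue by representation.
Priya's line is the sole branch at this level, so the full 1/4 passes to Priya's issue by representation.
The 1/4 is divided into 3 equal shares of 1/12 among Kavita, Vikram, Aarav.
Kavita is living and takes 1/12.
Vikram is living and takes 1/12.
Aarav is living and takes 1/12.
Tarun predeceased; the 1/4 allotted to Tarun's branch passes to Tarun's issue by representation.
The 1/4 is divided into 2 equal shares of 1/8 among Deepa, Chetan.
Deepa is living and takes 1/8.
Chetan is living and takes 1/8.
Girish is living and takes 1/4.
Sarita is living and takes 1/4.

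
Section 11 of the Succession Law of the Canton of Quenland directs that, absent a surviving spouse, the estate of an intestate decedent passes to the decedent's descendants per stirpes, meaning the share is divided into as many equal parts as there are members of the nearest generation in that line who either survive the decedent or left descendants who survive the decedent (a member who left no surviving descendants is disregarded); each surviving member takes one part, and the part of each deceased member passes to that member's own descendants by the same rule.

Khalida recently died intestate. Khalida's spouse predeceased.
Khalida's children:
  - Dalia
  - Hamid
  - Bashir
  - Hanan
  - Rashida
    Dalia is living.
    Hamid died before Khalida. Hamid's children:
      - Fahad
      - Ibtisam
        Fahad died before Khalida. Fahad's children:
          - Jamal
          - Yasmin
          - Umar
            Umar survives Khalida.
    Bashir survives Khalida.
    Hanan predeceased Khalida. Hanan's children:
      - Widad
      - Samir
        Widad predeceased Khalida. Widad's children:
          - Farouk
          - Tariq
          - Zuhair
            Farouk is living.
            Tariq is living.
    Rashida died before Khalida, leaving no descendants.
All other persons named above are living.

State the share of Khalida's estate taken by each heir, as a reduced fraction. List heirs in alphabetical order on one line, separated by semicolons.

There is no surviving spouse, so the entire estate passes to Khalida's descendants per stirpes.
Rashida left no surviving issue, so that branch lapses and is disregarded.
The estate is divided into 4 equal shares of 1/4 among Dalia, Hamid, Bashir, Hanan.
Dalia is living and takes 1/4.
Hamid predeceased; the 1/4 allotted to Hamid's branch passes to Hamid's issue by representation.
The 1/4 is divided into 2 equal shares of 1/8 among Fahad, Ibtisam.
Fahad predeceased; the 1/8 allotted to Fahad's branch passes to Fahad's issue by representation.
The 1/8 is divided into 3 equal shares of 1/24 among Jamal, Yasmin, Umar.
Jamal is living and takes 1/24.
Yasmin is living and takes 1/24.
Umar is living and takes 1/24.
Ibtisam is living and takes 1/8.
Bashir is living and takes 1/4.
Hanan predeceased; the 1/4 allotted to Hanan's branch passes to Hanan's issue by representation.
The 1/4 is divided into 2 equal shares of 1/8 among Widad, Samir.
Widad predeceased; the 1/8 allotted to Widad's branch passes to Widad's issue by representation.
The 1/8 is divided into 3 equal shares of 1/24 among Farouk, Tariq, Zuhair.
Farouk is living and takes 1/24.
Tariq is living and takes 1/24.
Zuhair is living and takes 1/24.
Samir is living and takes 1/8.

Bashir 1/4; Dalia 1/4; Farouk 1/24; Ibtisam 1/8; Jamal 1/24; Samir 1/8; Tariq 1/24; Umar 1/24; Yasmin 1/24; Zuhair 1/24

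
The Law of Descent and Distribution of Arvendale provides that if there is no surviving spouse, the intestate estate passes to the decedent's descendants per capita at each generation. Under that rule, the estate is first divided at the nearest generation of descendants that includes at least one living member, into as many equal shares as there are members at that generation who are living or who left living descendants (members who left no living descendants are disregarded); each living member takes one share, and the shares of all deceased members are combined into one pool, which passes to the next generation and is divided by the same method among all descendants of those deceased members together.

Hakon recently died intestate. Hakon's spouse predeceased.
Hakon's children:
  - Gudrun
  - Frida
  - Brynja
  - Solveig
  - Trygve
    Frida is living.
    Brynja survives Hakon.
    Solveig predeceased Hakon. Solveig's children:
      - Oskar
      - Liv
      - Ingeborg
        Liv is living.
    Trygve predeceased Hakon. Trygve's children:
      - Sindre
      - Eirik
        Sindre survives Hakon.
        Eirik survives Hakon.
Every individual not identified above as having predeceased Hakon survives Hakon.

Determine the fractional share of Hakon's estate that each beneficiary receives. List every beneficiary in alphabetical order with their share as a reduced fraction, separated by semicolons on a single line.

Brynja 1/5; Eirik 2/25; Frida 1/5; Gudrun 1/5; Ingeborg 2/25; Liv 2/25; Oskar 2/25; Sindre 2/25

There is no surviving spouse, so the entire estate passes to Hakon's descendants per capita at each generation.
At generation 1 (Gudrun, Frida, Brynja, Solveig, Trygve) there are 5 shares of (1)/5 = 1/5 each.
Living: Gudrun, Frida, and Brynja — each takes 1/5.
Deceased: Solveig and Trygve. Their combined 2/5 is pooled and carried to generation 2.
At generation 2 (Oskar, Liv, Ingeborg, Sindre, Eirik) there are 5 shares of (2/5)/5 = 2/25 each.
Living: Oskar, Liv, Ingeborg, Sindre, and Eirik — each takes 2/25.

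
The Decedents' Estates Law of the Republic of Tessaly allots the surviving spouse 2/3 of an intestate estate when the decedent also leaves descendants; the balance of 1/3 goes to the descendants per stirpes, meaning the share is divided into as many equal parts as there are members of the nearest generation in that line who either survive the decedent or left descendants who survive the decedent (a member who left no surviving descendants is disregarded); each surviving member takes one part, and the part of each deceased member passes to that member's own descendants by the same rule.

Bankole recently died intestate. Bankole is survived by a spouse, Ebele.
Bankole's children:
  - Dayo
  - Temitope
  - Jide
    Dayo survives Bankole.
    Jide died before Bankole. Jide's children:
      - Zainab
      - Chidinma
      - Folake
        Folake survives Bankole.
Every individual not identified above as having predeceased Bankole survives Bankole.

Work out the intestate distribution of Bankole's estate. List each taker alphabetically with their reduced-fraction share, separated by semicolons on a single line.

Ebele, as surviving spouse, takes 2/3.
The remaining 1/3 passes to Bankole's descendants per stirpes.
The 1/3 is divided into 3 equal shares of 1/9 among Dayo, Temitope, Jide.
Dayo is living and takes 1/9.
Temitope is living and takes 1/9.
Jide predeceased; the 1/9 allotted to Jide's branch passes to Jide's issue by representation.
The 1/9 is divided into 3 equal shares of 1/27 among Zainab, Chidinma, Folake.
Zainab is living and takes 1/27.
Chidinma is living and takes 1/27.
Folake is living and takes 1/27.

Chidinma 1/27; Dayo 1/9; Ebele 2/3; Folake 1/27; Temitope 1/9; Zainab 1/27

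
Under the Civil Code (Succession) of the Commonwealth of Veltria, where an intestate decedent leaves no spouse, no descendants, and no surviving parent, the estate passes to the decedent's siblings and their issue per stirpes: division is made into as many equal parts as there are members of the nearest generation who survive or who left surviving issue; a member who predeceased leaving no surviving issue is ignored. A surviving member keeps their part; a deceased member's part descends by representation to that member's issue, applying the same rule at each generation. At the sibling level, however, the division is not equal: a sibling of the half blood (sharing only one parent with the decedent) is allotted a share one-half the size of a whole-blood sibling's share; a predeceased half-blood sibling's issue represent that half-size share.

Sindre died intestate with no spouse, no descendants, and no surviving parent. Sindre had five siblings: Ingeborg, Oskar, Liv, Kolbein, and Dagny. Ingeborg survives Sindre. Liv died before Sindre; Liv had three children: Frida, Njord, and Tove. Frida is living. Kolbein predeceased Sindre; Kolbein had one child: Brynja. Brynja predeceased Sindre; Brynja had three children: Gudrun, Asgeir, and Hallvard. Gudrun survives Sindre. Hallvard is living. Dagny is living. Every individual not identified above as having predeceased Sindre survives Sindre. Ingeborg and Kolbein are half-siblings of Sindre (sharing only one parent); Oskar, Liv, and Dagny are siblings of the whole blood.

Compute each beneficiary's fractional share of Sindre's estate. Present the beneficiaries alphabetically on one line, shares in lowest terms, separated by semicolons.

Asgeir 1/24; Dagny 1/4; Frida 1/12; Gudrun 1/24; Hallvard 1/24; Ingeborg 1/8; Njord 1/12; Oskar 1/4; Tove 1/12

No spouse, descendants, or parent survives, so the estate passes to Sindre's siblings per stirpes.
Half-blood siblings count for one-half the weight of whole-blood siblings at the initial division.
Dividing 1 in proportion to weights (total weight 4): Ingeborg (weight 1/2) → 1/8; Oskar (weight 1) → 1/4; Liv (weight 1) → 1/4; Kolbein (weight 1/2) → 1/8; Dagny (weight 1) → 1/4.
Ingeborg is living and takes 1/8.
Oskar is living and takes 1/4.
Liv predeceased; the 1/4 allotted to Liv's branch passes to Liv's issue by representation.
The 1/4 is divided into 3 equal shares of 1/12 among Frida, Njord, Tove.
Frida is living and takes 1/12.
Njord is living and takes 1/12.
Tove is living and takes 1/12.
Kolbein predeceased; the 1/8 allotted to Kolbein's branch passes to Kolbein's issue by representation.
Brynja's line is the sole branch at this level, so the full 1/8 passes to Brynja's issue by representation.
The 1/8 is divided into 3 equal shares of 1/24 among Gudrun, Asgeir, Hallvard.
Gudrun is living and takes 1/24.
Asgeir is living and takes 1/24.
Hallvard is living and takes 1/24.
Dagny is living and takes 1/4.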